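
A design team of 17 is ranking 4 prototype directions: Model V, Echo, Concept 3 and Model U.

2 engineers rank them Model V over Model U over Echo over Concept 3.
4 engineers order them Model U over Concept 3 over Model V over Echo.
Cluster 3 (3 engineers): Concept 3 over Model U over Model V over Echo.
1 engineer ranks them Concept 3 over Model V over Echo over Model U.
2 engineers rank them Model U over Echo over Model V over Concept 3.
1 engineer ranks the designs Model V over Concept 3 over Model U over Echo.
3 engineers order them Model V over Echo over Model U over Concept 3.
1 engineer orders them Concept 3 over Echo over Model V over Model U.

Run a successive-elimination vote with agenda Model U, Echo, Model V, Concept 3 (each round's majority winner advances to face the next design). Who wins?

Model U

Round 1: Model U vs Echo — 12–5, Model U advances.
Round 2: Model U vs Model V — 9–8, Model U advances.
Round 3: Model U vs Concept 3 — 11–6, Model U advances.
The agenda winner is Model U.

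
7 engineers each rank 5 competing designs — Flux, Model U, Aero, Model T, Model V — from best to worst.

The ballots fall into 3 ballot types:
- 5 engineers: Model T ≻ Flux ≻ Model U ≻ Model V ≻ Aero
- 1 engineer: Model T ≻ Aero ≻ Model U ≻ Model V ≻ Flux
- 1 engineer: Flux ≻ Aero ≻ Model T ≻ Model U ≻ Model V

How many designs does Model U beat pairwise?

2

Model U against each rival (7 engineers):
Model U–Flux: Flux 6–1.
Model U–Aero: Model U 5–2.
Model U vs Model T: Model T wins 7–0.
Model U vs Model V: Model U wins 7–0.
Model U beats Aero, Model V; loses to Flux, Model T — 2 pairwise wins.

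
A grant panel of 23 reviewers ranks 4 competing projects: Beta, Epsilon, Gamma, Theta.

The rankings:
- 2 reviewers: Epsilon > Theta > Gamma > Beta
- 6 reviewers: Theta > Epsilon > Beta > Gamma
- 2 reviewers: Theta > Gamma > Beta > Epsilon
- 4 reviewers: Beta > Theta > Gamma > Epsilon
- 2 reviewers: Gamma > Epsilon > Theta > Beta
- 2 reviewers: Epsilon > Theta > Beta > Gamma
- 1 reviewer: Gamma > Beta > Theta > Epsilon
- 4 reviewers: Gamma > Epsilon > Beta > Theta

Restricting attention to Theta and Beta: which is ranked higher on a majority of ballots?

Theta

Ballots ranking Theta above Beta: 2 + 6 + 2 + 2 + 2 = 14.
Ballots ranking Beta above Theta: 23 − 14 = 9.
Theta wins the head-to-head 14–9.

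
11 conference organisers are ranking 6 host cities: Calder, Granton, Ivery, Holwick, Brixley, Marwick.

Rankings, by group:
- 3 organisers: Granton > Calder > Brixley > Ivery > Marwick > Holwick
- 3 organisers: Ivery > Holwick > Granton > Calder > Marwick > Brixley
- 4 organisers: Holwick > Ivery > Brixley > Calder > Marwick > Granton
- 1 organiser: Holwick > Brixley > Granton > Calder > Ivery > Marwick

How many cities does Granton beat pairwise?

3

Granton against each rival (11 organisers):
Granton vs Calder: 3+3+1 = 7 for Granton, 4 for Calder — Granton by 7–4.
Granton vs Ivery: 4 to 7, Ivery.
Granton vs Holwick: Granton is ranked higher on 3 ballots, Holwick on 8. Holwick wins 8–3.
Granton vs Brixley: Granton wins 6–5.
Granton vs Marwick: Granton wins 7–4.
Granton beats Calder, Brixley, Marwick; loses to Ivery, Holwick — 3 pairwise wins.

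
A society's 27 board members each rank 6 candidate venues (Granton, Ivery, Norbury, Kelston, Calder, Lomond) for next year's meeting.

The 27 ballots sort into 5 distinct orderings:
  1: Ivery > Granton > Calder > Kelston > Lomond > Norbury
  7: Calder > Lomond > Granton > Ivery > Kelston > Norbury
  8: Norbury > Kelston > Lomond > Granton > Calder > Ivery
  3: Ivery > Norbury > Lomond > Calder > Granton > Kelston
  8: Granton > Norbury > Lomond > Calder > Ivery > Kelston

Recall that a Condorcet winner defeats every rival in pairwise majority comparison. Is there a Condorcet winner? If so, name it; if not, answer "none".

none

Head-to-head results (27 organisers):
Granton vs Ivery: 7+8+8 = 23 for Granton, 4 for Ivery — Granton by 23–4.
Granton vs Norbury: Granton is ranked higher on 1+7+8 = 16 ballots, Norbury on 11. Granton wins 16–11.
Granton vs Kelston: Granton wins 19–8.
Granton vs Calder: Granton is ranked higher on 1+8+8 = 17 ballots, Calder on 10. Granton wins 17–10.
Granton vs Lomond: 9 to 18, Lomond.
Ivery vs Norbury: Norbury wins 16–11.
Ivery vs Kelston: Ivery, 19–8.
Ivery vs Calder: Ivery preferred on 1+3 = 4 ballots; Calder wins 23–4.
Ivery vs Lomond: Ivery preferred on 1+3 = 4 ballots; Lomond wins 23–4.
Norbury vs Kelston: 19 to 8, Norbury.
Norbury–Calder: Norbury 19–8.
Norbury–Lomond: Norbury 19–8.
Kelston vs Calder: 8 for Kelston, 19 for Calder — Calder by 19–8.
Kelston vs Lomond: 1+8 = 9 for Kelston, 18 for Lomond — Lomond by 18–9.
Calder vs Lomond: Lomond, 19–8.
Every city loses at least once (Granton loses to Lomond; Ivery loses to Granton; Norbury loses to Granton; Kelston loses to Granton; Calder loses to Granton; Lomond loses to Norbury). The majority relation contains the cycle Granton beats Norbury beats Lomond beats Granton, so there is no Condorcet winner.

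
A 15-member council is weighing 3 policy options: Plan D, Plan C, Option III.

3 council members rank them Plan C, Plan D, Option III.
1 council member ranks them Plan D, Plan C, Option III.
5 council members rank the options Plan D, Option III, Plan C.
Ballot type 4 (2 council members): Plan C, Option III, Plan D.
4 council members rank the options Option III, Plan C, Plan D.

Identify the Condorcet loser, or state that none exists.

Pairwise majorities:
Plan D vs Plan C: Plan D is ranked higher on 1+5 = 6 ballots, Plan C on 9. Plan C wins 9–6.
Plan D vs Option III: Plan D, 9–6.
Plan C vs Option III: 6 to 9, Option III.
Each option has at least one pairwise win (Plan D beats Option III; Plan C beats Plan D; Option III beats Plan C) — no Condorcet loser.

none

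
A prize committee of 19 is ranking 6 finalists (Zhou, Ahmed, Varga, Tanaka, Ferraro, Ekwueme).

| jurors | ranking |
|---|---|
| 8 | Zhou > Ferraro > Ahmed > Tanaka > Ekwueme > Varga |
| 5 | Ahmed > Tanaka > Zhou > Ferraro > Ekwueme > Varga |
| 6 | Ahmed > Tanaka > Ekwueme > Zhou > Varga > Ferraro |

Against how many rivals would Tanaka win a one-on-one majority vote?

4

Tanaka against each rival (19 jurors):
Tanaka vs Zhou: 5+6 = 11 for Tanaka, 8 for Zhou — Tanaka by 11–8.
Tanaka vs Ahmed: 0 to 19, Ahmed.
Tanaka vs Varga: Tanaka preferred on 8+5+6 = 19 ballots; Tanaka wins 19–0.
Tanaka–Ferraro: Tanaka 11–8.
Tanaka vs Ekwueme: Tanaka wins 19–0.
Tanaka beats Zhou, Varga, Ferraro, Ekwueme; loses to Ahmed — 4 pairwise wins.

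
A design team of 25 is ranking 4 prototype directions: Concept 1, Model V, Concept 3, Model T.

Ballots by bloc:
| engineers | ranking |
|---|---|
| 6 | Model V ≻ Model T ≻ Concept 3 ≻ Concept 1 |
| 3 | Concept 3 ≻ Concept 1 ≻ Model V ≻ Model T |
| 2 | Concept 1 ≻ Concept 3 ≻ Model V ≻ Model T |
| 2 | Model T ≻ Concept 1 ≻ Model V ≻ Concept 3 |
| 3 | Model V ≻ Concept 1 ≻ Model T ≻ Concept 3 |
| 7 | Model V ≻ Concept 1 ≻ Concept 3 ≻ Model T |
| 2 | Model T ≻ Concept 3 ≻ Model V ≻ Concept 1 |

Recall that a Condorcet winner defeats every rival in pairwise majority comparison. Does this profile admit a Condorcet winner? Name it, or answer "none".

Model V

Pairwise majorities:
Concept 1 vs Model V: Model V, 18–7.
Concept 1 vs Concept 3: Concept 1 wins 14–11.
Concept 1–Model T: Concept 1 15–10.
Model V–Concept 3: Model V 18–7.
Model V–Model T: Model V 21–4.
Concept 3 vs Model T: Model T, 13–12.
Only Model V has no losses; Model V is the Condorcet winner.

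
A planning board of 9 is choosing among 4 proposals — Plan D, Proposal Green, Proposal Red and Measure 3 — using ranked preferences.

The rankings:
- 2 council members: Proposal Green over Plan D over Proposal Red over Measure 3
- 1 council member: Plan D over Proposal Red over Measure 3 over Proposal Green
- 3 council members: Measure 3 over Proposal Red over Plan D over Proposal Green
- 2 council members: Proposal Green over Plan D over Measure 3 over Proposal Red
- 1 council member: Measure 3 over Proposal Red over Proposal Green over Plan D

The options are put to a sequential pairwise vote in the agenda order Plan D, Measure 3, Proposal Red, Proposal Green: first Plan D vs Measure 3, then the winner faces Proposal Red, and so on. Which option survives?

Proposal Green

Round 1: Plan D vs Measure 3 — 5–4, Plan D advances.
Round 2: Plan D vs Proposal Red — 5–4, Plan D advances.
Round 3: Plan D vs Proposal Green — 4–5, Proposal Green advances.
Proposal Green survives the agenda.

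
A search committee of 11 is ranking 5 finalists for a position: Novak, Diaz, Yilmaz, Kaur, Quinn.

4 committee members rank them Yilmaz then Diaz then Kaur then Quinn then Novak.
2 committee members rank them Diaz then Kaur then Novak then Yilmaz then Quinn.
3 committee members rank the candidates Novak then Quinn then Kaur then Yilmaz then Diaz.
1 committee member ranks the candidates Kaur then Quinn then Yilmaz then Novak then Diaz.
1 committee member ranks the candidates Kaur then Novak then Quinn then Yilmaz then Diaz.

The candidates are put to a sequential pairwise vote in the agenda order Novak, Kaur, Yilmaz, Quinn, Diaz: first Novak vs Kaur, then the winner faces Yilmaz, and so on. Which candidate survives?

Round 1: Novak vs Kaur — 3–8, Kaur advances.
Round 2: Kaur vs Yilmaz — 7–4, Kaur advances.
Round 3: Kaur vs Quinn — 8–3, Kaur advances.
Round 4: Kaur vs Diaz — 5–6, Diaz advances.
The agenda winner is Diaz.

Diaz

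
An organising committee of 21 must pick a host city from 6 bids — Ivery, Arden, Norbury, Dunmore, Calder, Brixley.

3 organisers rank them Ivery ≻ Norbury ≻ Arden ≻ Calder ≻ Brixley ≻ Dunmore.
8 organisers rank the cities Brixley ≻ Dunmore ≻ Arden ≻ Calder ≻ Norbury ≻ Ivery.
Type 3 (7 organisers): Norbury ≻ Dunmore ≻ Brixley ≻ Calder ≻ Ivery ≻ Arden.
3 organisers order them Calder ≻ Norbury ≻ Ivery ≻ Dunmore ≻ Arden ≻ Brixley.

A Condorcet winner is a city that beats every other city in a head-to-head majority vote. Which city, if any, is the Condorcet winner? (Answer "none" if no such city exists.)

none

Check each pair by majority over 21 ballots:
Ivery vs Arden: 3+7+3 = 13 for Ivery, 8 for Arden — Ivery by 13–8.
Ivery vs Norbury: Ivery is ranked higher on 3 ballots, Norbury on 18. Norbury wins 18–3.
Ivery vs Dunmore: 3+3 = 6 for Ivery, 15 for Dunmore — Dunmore by 15–6.
Ivery vs Calder: 3 to 18, Calder.
Ivery vs Brixley: 3+3 = 6 for Ivery, 15 for Brixley — Brixley by 15–6.
Arden vs Norbury: 8 to 13, Norbury.
Arden vs Dunmore: 3 to 18, Dunmore.
Arden vs Calder: Arden preferred on 3+8 = 11 ballots; Arden wins 11–10.
Arden vs Brixley: 3+3 = 6 for Arden, 15 for Brixley — Brixley by 15–6.
Norbury vs Dunmore: 3+7+3 = 13 for Norbury, 8 for Dunmore — Norbury by 13–8.
Norbury vs Calder: Norbury preferred on 3+7 = 10 ballots; Calder wins 11–10.
Norbury vs Brixley: 13 to 8, Norbury.
Dunmore vs Calder: Dunmore is ranked higher on 8+7 = 15 ballots, Calder on 6. Dunmore wins 15–6.
Dunmore vs Brixley: Dunmore is ranked higher on 7+3 = 10 ballots, Brixley on 11. Brixley wins 11–10.
Calder vs Brixley: 6 to 15, Brixley.
No city is unbeaten: Ivery loses to Norbury; Arden loses to Ivery; Norbury loses to Calder; Dunmore loses to Norbury; Calder loses to Arden; Brixley loses to Norbury. In particular Ivery beats Arden beats Calder beats Ivery is a majority cycle — no Condorcet winner exists.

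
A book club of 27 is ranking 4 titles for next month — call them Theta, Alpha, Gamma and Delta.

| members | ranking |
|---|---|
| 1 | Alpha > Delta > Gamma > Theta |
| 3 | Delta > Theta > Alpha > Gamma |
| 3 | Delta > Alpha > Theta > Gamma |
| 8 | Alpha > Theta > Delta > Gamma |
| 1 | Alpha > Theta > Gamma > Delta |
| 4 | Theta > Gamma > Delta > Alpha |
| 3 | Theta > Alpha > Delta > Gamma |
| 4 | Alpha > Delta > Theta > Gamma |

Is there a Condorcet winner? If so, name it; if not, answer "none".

Check each pair by majority over 27 ballots:
Theta vs Alpha: 3+4+3 = 10 for Theta, 17 for Alpha — Alpha by 17–10.
Theta vs Gamma: Theta is ranked higher on 26 ballots, Gamma on 1. Theta wins 26–1.
Theta vs Delta: 16 to 11, Theta.
Alpha vs Gamma: Alpha is ranked higher on 23 ballots, Gamma on 4. Alpha wins 23–4.
Alpha vs Delta: 17 to 10, Alpha.
Gamma vs Delta: Gamma preferred on 1+4 = 5 ballots; Delta wins 22–5.
Alpha wins every pairwise contest, so Alpha is the Condorcet winner.

Alpha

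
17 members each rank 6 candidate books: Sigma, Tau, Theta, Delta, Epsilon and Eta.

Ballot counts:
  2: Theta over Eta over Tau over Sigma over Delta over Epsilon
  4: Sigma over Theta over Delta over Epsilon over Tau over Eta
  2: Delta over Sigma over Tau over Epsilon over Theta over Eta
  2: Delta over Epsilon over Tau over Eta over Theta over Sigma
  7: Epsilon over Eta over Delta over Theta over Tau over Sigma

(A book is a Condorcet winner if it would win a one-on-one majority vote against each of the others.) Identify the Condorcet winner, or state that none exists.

none

Check each pair by majority over 17 ballots:
Sigma vs Tau: Tau wins 11–6.
Sigma–Theta: Theta 11–6.
Sigma vs Delta: Sigma preferred on 2+4 = 6 ballots; Delta wins 11–6.
Sigma vs Epsilon: Sigma is ranked higher on 2+4+2 = 8 ballots, Epsilon on 9. Epsilon wins 9–8.
Sigma–Eta: Eta 11–6.
Tau vs Theta: Theta, 13–4.
Tau vs Delta: Tau is ranked higher on 2 ballots, Delta on 15. Delta wins 15–2.
Tau vs Epsilon: Epsilon, 13–4.
Tau–Eta: Eta 9–8.
Theta–Delta: Delta 11–6.
Theta vs Epsilon: Theta is ranked higher on 2+4 = 6 ballots, Epsilon on 11. Epsilon wins 11–6.
Theta vs Eta: Theta is ranked higher on 2+4+2 = 8 ballots, Eta on 9. Eta wins 9–8.
Delta vs Epsilon: Delta is ranked higher on 2+4+2+2 = 10 ballots, Epsilon on 7. Delta wins 10–7.
Delta vs Eta: 8 to 9, Eta.
Epsilon vs Eta: Epsilon preferred on 4+2+2+7 = 15 ballots; Epsilon wins 15–2.
Each book drops at least one matchup (Sigma loses to Tau; Tau loses to Theta; Theta loses to Delta; Delta loses to Eta; Epsilon loses to Delta; Eta loses to Epsilon); the cycle Delta beats Epsilon beats Eta beats Delta rules out a Condorcet winner.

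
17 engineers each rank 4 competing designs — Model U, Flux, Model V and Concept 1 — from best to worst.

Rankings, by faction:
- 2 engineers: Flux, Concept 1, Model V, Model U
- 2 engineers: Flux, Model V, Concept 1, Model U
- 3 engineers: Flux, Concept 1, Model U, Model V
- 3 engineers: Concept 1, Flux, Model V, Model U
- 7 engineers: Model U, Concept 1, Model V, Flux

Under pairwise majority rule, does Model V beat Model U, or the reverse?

Model U

Ballots ranking Model V above Model U: 2 + 2 + 3 = 7.
Ballots ranking Model U above Model V: 17 − 7 = 10.
Model U wins the head-to-head 10–7.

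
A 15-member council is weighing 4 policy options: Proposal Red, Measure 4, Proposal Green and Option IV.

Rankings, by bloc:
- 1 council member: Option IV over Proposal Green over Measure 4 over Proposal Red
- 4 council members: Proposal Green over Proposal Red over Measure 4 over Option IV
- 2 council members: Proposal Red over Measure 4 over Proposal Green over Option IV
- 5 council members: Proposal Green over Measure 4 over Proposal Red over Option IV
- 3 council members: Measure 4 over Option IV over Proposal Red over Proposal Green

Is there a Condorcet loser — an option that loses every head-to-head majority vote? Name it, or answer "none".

Head-to-head results (15 council members):
Proposal Red–Measure 4: Measure 4 9–6.
Proposal Red vs Proposal Green: Proposal Green wins 10–5.
Proposal Red vs Option IV: 4+2+5 = 11 for Proposal Red, 4 for Option IV — Proposal Red by 11–4.
Measure 4 vs Proposal Green: Proposal Green wins 10–5.
Measure 4 vs Option IV: Measure 4 preferred on 4+2+5+3 = 14 ballots; Measure 4 wins 14–1.
Proposal Green–Option IV: Proposal Green 11–4.
Only Option IV has no wins; Option IV is the Condorcet loser.

Option IV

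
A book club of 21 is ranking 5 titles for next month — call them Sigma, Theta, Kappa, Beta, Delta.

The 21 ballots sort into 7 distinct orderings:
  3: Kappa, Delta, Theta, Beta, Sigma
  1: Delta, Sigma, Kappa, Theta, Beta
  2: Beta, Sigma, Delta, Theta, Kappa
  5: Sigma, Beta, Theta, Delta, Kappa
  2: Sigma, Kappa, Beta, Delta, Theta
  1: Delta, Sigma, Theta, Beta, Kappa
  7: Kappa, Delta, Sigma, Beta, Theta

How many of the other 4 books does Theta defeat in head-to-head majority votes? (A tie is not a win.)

0

Theta against each rival (21 members):
Theta vs Sigma: Theta preferred on 3 ballots; Sigma wins 18–3.
Theta–Kappa: Kappa 13–8.
Theta vs Beta: Beta wins 16–5.
Theta vs Delta: 5 for Theta, 16 for Delta — Delta by 16–5.
Theta beats no one; loses to Sigma, Kappa, Beta, Delta — 0 pairwise wins.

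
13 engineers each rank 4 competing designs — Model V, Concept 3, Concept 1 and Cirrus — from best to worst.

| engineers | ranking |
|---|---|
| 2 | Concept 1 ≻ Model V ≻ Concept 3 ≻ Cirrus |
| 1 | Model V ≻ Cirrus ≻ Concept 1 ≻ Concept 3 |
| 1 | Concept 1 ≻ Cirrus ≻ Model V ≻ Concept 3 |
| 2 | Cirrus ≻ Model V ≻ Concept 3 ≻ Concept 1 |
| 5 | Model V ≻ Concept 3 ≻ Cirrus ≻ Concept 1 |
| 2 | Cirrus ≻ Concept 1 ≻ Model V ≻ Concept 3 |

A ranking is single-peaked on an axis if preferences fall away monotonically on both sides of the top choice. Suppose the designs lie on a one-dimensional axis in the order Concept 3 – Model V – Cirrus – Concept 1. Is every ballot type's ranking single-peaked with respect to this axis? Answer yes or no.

Axis positions: Concept 3=1, Model V=2, Cirrus=3, Concept 1=4.
Ballot type 1: ranking walks positions 4-2-1-3; Model V is ranked above Cirrus even though Cirrus lies between Model V and the peak Concept 1 on the axis — preferences dip and rise again. Not single-peaked.
Ballot type 2 (peak Model V at position 2): ranking walks positions 2-3-4-1, expanding outward from the peak — single-peaked.
Ballot type 3 (peak Concept 1 at position 4): ranking walks positions 4-3-2-1, expanding outward from the peak — single-peaked.
Ballot type 4 (peak Cirrus at position 3): ranking walks positions 3-2-1-4, expanding outward from the peak — single-peaked.
Ballot type 5 (peak Model V at position 2): ranking walks positions 2-1-3-4, expanding outward from the peak — single-peaked.
Ballot type 6 (peak Cirrus at position 3): ranking walks positions 3-4-2-1, expanding outward from the peak — single-peaked.
Ballot type 1 violates single-peakedness, so the profile is not single-peaked on this axis.

no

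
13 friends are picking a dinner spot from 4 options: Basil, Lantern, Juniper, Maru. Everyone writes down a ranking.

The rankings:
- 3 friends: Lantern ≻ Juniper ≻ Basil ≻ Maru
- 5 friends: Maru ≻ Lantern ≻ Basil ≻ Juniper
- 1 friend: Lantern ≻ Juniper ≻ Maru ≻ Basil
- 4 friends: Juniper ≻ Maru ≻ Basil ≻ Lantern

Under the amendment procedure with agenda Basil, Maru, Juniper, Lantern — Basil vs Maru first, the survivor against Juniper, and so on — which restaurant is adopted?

Round 1: Basil vs Maru — 3–10, Maru advances.
Round 2: Maru vs Juniper — 5–8, Juniper advances.
Round 3: Juniper vs Lantern — 4–9, Lantern advances.
Lantern survives the agenda.

Lantern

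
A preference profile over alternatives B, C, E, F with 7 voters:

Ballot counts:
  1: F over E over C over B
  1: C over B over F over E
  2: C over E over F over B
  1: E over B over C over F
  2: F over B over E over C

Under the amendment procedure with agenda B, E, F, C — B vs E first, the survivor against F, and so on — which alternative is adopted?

Round 1: B vs E — 3–4, E advances.
Round 2: E vs F — 3–4, F advances.
Round 3: F vs C — 3–4, C advances.
C survives the agenda.

C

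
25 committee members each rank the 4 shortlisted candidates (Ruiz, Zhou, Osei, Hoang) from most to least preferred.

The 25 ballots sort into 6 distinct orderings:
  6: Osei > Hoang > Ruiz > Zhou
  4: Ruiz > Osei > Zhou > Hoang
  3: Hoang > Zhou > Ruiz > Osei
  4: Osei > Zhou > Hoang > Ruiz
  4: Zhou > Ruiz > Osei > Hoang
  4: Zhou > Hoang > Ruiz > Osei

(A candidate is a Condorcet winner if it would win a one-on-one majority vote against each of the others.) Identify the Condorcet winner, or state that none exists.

Check each pair by majority over 25 ballots:
Ruiz vs Zhou: 6+4 = 10 for Ruiz, 15 for Zhou — Zhou by 15–10.
Ruiz vs Osei: 15 to 10, Ruiz.
Ruiz vs Hoang: Ruiz preferred on 4+4 = 8 ballots; Hoang wins 17–8.
Zhou vs Osei: 3+4+4 = 11 for Zhou, 14 for Osei — Osei by 14–11.
Zhou vs Hoang: Zhou is ranked higher on 4+4+4+4 = 16 ballots, Hoang on 9. Zhou wins 16–9.
Osei vs Hoang: Osei preferred on 6+4+4+4 = 18 ballots; Osei wins 18–7.
Every candidate loses at least once (Ruiz loses to Zhou; Zhou loses to Osei; Osei loses to Ruiz; Hoang loses to Zhou). The majority relation contains the cycle Ruiz > Osei > Zhou > Ruiz, so there is no Condorcet winner.

none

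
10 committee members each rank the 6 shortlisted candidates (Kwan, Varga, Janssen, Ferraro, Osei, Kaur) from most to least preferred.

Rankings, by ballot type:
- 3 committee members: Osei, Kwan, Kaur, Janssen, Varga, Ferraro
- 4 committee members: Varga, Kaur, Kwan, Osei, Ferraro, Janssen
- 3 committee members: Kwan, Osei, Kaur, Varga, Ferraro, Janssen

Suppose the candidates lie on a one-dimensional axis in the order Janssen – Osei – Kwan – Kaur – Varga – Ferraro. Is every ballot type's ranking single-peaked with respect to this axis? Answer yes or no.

yes

Axis positions: Janssen=1, Osei=2, Kwan=3, Kaur=4, Varga=5, Ferraro=6.
Ballot type 1 (peak Osei at position 2): ranking walks positions 2-3-4-1-5-6, expanding outward from the peak — single-peaked.
Ballot type 2 (peak Varga at position 5): ranking walks positions 5-4-3-2-6-1, expanding outward from the peak — single-peaked.
Ballot type 3 (peak Kwan at position 3): ranking walks positions 3-2-4-5-6-1, expanding outward from the peak — single-peaked.
Every ranking is single-peaked on this axis.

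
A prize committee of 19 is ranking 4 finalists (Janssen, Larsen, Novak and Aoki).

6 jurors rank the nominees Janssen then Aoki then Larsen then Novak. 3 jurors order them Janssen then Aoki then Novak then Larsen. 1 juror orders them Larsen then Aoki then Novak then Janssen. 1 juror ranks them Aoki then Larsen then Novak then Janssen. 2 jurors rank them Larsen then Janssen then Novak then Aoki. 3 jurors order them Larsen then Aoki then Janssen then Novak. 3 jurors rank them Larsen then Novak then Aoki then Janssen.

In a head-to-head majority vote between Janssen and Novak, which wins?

Janssen

Ballots ranking Janssen above Novak: 6 + 3 + 2 + 3 = 14.
Ballots ranking Novak above Janssen: 19 − 14 = 5.
Janssen wins the head-to-head 14–5.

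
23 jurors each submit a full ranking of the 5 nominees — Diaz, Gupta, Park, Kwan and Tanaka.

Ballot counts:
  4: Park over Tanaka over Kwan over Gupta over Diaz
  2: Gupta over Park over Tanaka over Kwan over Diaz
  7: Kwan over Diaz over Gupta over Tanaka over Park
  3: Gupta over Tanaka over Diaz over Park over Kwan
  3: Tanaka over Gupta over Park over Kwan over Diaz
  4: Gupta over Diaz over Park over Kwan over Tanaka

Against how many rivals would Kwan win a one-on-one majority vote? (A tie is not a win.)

Kwan against each rival (23 jurors):
Kwan vs Diaz: 16 to 7, Kwan.
Kwan vs Gupta: 4+7 = 11 for Kwan, 12 for Gupta — Gupta by 12–11.
Kwan vs Park: 7 for Kwan, 16 for Park — Park by 16–7.
Kwan vs Tanaka: Tanaka, 12–11.
Kwan beats Diaz; loses to Gupta, Park, Tanaka — 1 pairwise win.

1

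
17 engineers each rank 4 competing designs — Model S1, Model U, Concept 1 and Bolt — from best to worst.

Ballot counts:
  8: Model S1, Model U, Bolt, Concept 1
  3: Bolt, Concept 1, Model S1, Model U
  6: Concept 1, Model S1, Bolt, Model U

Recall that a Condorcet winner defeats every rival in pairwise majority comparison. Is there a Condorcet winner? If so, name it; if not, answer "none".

Check each pair by majority over 17 ballots:
Model S1 vs Model U: Model S1, 17–0.
Model S1 vs Concept 1: Concept 1 wins 9–8.
Model S1 vs Bolt: Model S1 wins 14–3.
Model U vs Concept 1: Concept 1, 9–8.
Model U vs Bolt: Bolt, 9–8.
Concept 1 vs Bolt: Bolt, 11–6.
Every design loses at least once (Model S1 loses to Concept 1; Model U loses to Model S1; Concept 1 loses to Bolt; Bolt loses to Model S1). The majority relation contains the cycle Model S1 → Bolt → Concept 1 → Model S1, so there is no Condorcet winner.

none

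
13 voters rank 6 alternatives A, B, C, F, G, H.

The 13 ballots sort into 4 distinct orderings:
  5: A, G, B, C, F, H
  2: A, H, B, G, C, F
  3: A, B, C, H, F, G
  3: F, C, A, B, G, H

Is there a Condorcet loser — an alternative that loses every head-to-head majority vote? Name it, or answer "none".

Head-to-head results (13 voters):
A vs B: A is ranked higher on 5+2+3+3 = 13 ballots, B on 0. A wins 13–0.
A vs C: 5+2+3 = 10 for A, 3 for C — A by 10–3.
A vs F: 5+2+3 = 10 for A, 3 for F — A by 10–3.
A vs G: 5+2+3+3 = 13 for A, 0 for G — A by 13–0.
A vs H: A, 13–0.
B vs C: B, 10–3.
B vs F: 5+2+3 = 10 for B, 3 for F — B by 10–3.
B vs G: B, 8–5.
B vs H: B wins 11–2.
C vs F: C is ranked higher on 5+2+3 = 10 ballots, F on 3. C wins 10–3.
C vs G: G wins 7–6.
C vs H: C, 11–2.
F vs G: 3+3 = 6 for F, 7 for G — G by 7–6.
F vs H: F preferred on 5+3 = 8 ballots; F wins 8–5.
G vs H: G preferred on 5+3 = 8 ballots; G wins 8–5.
H is beaten in every head-to-head and is the Condorcet loser.

H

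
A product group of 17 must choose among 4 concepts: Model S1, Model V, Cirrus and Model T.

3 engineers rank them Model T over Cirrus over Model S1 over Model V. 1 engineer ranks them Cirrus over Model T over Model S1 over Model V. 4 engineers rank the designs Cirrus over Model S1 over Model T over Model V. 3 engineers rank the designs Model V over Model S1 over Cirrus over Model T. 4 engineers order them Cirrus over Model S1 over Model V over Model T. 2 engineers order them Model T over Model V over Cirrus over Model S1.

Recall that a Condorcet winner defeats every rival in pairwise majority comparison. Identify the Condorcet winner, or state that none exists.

Head-to-head results (17 engineers):
Model S1 vs Model V: Model S1 is ranked higher on 3+1+4+4 = 12 ballots, Model V on 5. Model S1 wins 12–5.
Model S1 vs Cirrus: 3 for Model S1, 14 for Cirrus — Cirrus by 14–3.
Model S1 vs Model T: Model S1 is ranked higher on 4+3+4 = 11 ballots, Model T on 6. Model S1 wins 11–6.
Model V vs Cirrus: 3+2 = 5 for Model V, 12 for Cirrus — Cirrus by 12–5.
Model V vs Model T: 3+4 = 7 for Model V, 10 for Model T — Model T by 10–7.
Cirrus vs Model T: 12 to 5, Cirrus.
Cirrus wins every pairwise contest, so Cirrus is the Condorcet winner.

Cirrus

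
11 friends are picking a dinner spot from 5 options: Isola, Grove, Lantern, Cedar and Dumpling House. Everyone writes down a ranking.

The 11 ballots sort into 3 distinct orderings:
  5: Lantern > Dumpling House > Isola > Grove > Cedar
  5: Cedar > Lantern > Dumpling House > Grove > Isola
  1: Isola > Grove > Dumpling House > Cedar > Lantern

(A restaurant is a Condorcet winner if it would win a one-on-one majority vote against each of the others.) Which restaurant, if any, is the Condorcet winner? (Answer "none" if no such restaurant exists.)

none

Check each pair by majority over 11 ballots:
Isola vs Grove: Isola is ranked higher on 5+1 = 6 ballots, Grove on 5. Isola wins 6–5.
Isola vs Lantern: Isola preferred on 1 ballot; Lantern wins 10–1.
Isola vs Cedar: Isola preferred on 5+1 = 6 ballots; Isola wins 6–5.
Isola vs Dumpling House: Isola is ranked higher on 1 ballot, Dumpling House on 10. Dumpling House wins 10–1.
Grove vs Lantern: 1 to 10, Lantern.
Grove vs Cedar: 5+1 = 6 for Grove, 5 for Cedar — Grove by 6–5.
Grove vs Dumpling House: Grove preferred on 1 ballot; Dumpling House wins 10–1.
Lantern vs Cedar: 5 to 6, Cedar.
Lantern vs Dumpling House: Lantern is ranked higher on 5+5 = 10 ballots, Dumpling House on 1. Lantern wins 10–1.
Cedar vs Dumpling House: 5 for Cedar, 6 for Dumpling House — Dumpling House by 6–5.
Every restaurant loses at least once (Isola loses to Lantern; Grove loses to Isola; Lantern loses to Cedar; Cedar loses to Isola; Dumpling House loses to Lantern). The majority relation contains the cycle Isola > Cedar > Lantern > Isola, so there is no Condorcet winner.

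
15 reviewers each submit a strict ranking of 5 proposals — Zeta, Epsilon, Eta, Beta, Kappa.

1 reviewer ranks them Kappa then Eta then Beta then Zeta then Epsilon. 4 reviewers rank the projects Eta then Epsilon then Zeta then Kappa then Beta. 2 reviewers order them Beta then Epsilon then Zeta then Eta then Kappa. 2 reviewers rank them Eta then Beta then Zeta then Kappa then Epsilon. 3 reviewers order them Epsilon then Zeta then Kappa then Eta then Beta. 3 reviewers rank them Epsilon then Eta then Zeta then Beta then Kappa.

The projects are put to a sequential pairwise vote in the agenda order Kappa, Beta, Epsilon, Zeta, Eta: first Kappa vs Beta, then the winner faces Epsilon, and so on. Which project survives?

Round 1: Kappa vs Beta — 8–7, Kappa advances.
Round 2: Kappa vs Epsilon — 3–12, Epsilon advances.
Round 3: Epsilon vs Zeta — 12–3, Epsilon advances.
Round 4: Epsilon vs Eta — 8–7, Epsilon advances.
Epsilon survives the agenda.

Epsilon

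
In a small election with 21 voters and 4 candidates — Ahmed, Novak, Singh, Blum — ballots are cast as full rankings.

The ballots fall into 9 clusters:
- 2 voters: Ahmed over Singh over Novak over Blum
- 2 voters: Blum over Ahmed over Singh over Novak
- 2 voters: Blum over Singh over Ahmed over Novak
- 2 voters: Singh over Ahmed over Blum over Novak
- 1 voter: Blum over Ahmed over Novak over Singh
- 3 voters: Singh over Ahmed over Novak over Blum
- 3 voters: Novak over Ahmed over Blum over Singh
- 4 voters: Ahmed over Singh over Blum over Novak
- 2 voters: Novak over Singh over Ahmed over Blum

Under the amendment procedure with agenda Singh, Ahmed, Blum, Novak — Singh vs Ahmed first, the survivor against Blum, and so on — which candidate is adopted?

Round 1: Singh vs Ahmed — 9–12, Ahmed advances.
Round 2: Ahmed vs Blum — 16–5, Ahmed advances.
Round 3: Ahmed vs Novak — 16–5, Ahmed advances.
The agenda winner is Ahmed.

Ahmed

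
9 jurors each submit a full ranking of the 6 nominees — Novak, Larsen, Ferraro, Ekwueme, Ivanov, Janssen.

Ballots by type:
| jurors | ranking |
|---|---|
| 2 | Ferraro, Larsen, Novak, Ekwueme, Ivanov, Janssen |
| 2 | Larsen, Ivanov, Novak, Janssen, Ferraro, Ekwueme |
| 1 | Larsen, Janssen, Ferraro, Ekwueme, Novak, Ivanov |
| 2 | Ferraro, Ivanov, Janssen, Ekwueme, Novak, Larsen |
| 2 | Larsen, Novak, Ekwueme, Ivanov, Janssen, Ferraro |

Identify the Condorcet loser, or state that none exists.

none

Pairwise majorities:
Novak vs Larsen: Larsen wins 7–2.
Novak vs Ferraro: Novak is ranked higher on 2+2 = 4 ballots, Ferraro on 5. Ferraro wins 5–4.
Novak vs Ekwueme: Novak is ranked higher on 2+2+2 = 6 ballots, Ekwueme on 3. Novak wins 6–3.
Novak vs Ivanov: 2+1+2 = 5 for Novak, 4 for Ivanov — Novak by 5–4.
Novak vs Janssen: Novak preferred on 2+2+2 = 6 ballots; Novak wins 6–3.
Larsen–Ferraro: Larsen 5–4.
Larsen vs Ekwueme: Larsen preferred on 2+2+1+2 = 7 ballots; Larsen wins 7–2.
Larsen vs Ivanov: Larsen wins 7–2.
Larsen vs Janssen: Larsen wins 7–2.
Ferraro vs Ekwueme: Ferraro, 7–2.
Ferraro–Ivanov: Ferraro 5–4.
Ferraro vs Janssen: 2+2 = 4 for Ferraro, 5 for Janssen — Janssen by 5–4.
Ekwueme–Ivanov: Ekwueme 5–4.
Ekwueme vs Janssen: Ekwueme is ranked higher on 2+2 = 4 ballots, Janssen on 5. Janssen wins 5–4.
Ivanov vs Janssen: Ivanov preferred on 2+2+2+2 = 8 ballots; Ivanov wins 8–1.
Each nominee has at least one pairwise win (Novak beats Ekwueme; Larsen beats Novak; Ferraro beats Novak; Ekwueme beats Ivanov; Ivanov beats Janssen; Janssen beats Ferraro) — no Condorcet loser.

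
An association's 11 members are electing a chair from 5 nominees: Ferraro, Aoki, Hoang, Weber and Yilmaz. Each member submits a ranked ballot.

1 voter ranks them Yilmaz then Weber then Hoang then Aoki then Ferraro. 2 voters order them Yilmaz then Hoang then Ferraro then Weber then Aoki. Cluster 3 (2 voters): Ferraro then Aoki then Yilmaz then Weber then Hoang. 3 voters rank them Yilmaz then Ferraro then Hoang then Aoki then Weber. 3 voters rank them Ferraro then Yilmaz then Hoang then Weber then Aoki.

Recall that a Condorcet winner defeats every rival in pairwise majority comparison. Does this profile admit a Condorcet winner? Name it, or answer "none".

Yilmaz

Head-to-head results (11 voters):
Ferraro vs Aoki: Ferraro wins 10–1.
Ferraro vs Hoang: Ferraro wins 8–3.
Ferraro vs Weber: Ferraro, 10–1.
Ferraro vs Yilmaz: Yilmaz, 6–5.
Aoki–Hoang: Hoang 9–2.
Aoki vs Weber: Weber wins 6–5.
Aoki vs Yilmaz: Yilmaz wins 9–2.
Hoang–Weber: Hoang 8–3.
Hoang vs Yilmaz: Yilmaz wins 11–0.
Weber vs Yilmaz: Yilmaz wins 11–0.
Only Yilmaz has no losses; Yilmaz is the Condorcet winner.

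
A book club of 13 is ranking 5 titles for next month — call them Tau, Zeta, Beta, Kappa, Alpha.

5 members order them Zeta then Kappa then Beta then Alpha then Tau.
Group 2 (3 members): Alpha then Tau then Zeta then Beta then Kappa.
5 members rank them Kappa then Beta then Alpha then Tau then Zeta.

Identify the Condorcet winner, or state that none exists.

none

Head-to-head results (13 members):
Tau vs Zeta: Tau is ranked higher on 3+5 = 8 ballots, Zeta on 5. Tau wins 8–5.
Tau vs Beta: 3 to 10, Beta.
Tau vs Kappa: 3 for Tau, 10 for Kappa — Kappa by 10–3.
Tau vs Alpha: 0 to 13, Alpha.
Zeta vs Beta: Zeta is ranked higher on 5+3 = 8 ballots, Beta on 5. Zeta wins 8–5.
Zeta vs Kappa: Zeta is ranked higher on 5+3 = 8 ballots, Kappa on 5. Zeta wins 8–5.
Zeta vs Alpha: 5 for Zeta, 8 for Alpha — Alpha by 8–5.
Beta vs Kappa: 3 to 10, Kappa.
Beta vs Alpha: Beta is ranked higher on 5+5 = 10 ballots, Alpha on 3. Beta wins 10–3.
Kappa vs Alpha: Kappa preferred on 5+5 = 10 ballots; Kappa wins 10–3.
Each book drops at least one matchup (Tau loses to Beta; Zeta loses to Tau; Beta loses to Zeta; Kappa loses to Zeta; Alpha loses to Beta); the cycle Tau → Zeta → Beta → Tau rules out a Condorcet winner.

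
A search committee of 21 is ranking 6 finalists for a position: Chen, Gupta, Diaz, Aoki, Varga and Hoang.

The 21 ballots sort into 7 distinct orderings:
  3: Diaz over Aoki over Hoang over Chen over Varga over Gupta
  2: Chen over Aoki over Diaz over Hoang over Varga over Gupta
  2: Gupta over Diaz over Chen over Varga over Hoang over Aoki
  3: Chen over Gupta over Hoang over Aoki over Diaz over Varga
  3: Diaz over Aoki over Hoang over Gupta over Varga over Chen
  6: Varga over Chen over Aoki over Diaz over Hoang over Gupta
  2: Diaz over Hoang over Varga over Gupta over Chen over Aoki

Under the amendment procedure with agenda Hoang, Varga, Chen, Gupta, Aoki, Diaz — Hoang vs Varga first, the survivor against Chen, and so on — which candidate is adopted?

Round 1: Hoang vs Varga — 13–8, Hoang advances.
Round 2: Hoang vs Chen — 8–13, Chen advances.
Round 3: Chen vs Gupta — 14–7, Chen advances.
Round 4: Chen vs Aoki — 15–6, Chen advances.
Round 5: Chen vs Diaz — 11–10, Chen advances.
The agenda winner is Chen.

Chen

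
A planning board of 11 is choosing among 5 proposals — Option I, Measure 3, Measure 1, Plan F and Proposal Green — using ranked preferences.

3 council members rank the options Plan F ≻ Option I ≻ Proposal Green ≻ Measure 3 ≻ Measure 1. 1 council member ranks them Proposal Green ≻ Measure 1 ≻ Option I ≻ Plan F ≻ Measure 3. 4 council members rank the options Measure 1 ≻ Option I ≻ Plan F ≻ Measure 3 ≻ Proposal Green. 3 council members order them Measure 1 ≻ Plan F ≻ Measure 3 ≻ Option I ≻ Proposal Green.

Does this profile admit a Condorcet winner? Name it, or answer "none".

Measure 1

Head-to-head results (11 council members):
Option I vs Measure 3: Option I preferred on 3+1+4 = 8 ballots; Option I wins 8–3.
Option I vs Measure 1: 3 for Option I, 8 for Measure 1 — Measure 1 by 8–3.
Option I–Plan F: Plan F 6–5.
Option I–Proposal Green: Option I 10–1.
Measure 3 vs Measure 1: Measure 1 wins 8–3.
Measure 3 vs Plan F: Measure 3 preferred on 0 ballots; Plan F wins 11–0.
Measure 3 vs Proposal Green: Measure 3 wins 7–4.
Measure 1 vs Plan F: Measure 1 wins 8–3.
Measure 1 vs Proposal Green: 7 to 4, Measure 1.
Plan F vs Proposal Green: Plan F preferred on 3+4+3 = 10 ballots; Plan F wins 10–1.
Measure 1 wins every pairwise contest, so Measure 1 is the Condorcet winner.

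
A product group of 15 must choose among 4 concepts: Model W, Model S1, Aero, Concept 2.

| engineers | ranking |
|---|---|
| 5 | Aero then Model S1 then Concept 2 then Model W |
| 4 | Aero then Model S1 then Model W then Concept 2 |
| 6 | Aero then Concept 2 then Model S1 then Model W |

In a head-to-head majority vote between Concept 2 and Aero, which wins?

No ballot ranks Concept 2 above Aero: 0.
Ballots ranking Aero above Concept 2: 15 − 0 = 15.
Aero wins the head-to-head 15–0.

Aero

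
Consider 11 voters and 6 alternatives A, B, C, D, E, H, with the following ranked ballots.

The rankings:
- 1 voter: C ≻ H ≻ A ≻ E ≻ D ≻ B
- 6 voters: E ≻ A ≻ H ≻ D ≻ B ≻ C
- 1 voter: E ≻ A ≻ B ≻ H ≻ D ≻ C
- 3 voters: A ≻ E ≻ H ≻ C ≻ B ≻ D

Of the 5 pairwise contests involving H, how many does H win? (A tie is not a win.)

3

H against each rival (11 voters):
H vs A: H is ranked higher on 1 ballot, A on 10. A wins 10–1.
H vs B: H wins 10–1.
H vs C: H is ranked higher on 6+1+3 = 10 ballots, C on 1. H wins 10–1.
H–D: H 11–0.
H vs E: 1 to 10, E.
H beats B, C, D; loses to A, E — 3 pairwise wins.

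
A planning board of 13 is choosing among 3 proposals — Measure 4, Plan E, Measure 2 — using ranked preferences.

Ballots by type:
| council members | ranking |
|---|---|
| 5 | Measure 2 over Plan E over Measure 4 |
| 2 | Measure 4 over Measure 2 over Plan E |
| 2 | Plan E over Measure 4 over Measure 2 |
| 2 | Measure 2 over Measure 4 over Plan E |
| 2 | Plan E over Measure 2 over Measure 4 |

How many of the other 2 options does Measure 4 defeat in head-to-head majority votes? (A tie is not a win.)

Measure 4 against each rival (13 council members):
Measure 4 vs Plan E: Measure 4 is ranked higher on 2+2 = 4 ballots, Plan E on 9. Plan E wins 9–4.
Measure 4 vs Measure 2: Measure 4 is ranked higher on 2+2 = 4 ballots, Measure 2 on 9. Measure 2 wins 9–4.
Measure 4 beats no one; loses to Plan E, Measure 2 — 0 pairwise wins.

0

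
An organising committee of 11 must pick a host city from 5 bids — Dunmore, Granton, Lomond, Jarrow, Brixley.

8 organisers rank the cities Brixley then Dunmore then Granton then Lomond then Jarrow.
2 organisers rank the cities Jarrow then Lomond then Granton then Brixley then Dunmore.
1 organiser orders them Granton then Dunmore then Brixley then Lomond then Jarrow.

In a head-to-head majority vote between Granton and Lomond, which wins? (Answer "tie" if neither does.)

Granton

Ballots ranking Granton above Lomond: 8 + 1 = 9.
Ballots ranking Lomond above Granton: 11 − 9 = 2.
Granton wins the head-to-head 9–2.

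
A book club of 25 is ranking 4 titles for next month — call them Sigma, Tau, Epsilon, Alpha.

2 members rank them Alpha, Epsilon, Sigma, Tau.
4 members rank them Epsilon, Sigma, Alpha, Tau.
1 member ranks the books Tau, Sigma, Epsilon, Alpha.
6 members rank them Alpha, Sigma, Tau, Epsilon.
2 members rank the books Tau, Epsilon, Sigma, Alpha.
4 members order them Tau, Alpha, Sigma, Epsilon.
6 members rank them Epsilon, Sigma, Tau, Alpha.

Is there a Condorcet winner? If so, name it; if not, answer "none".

none

Head-to-head results (25 members):
Sigma vs Tau: Sigma preferred on 2+4+6+6 = 18 ballots; Sigma wins 18–7.
Sigma vs Epsilon: 11 to 14, Epsilon.
Sigma–Alpha: Sigma 13–12.
Tau vs Epsilon: Tau is ranked higher on 1+6+2+4 = 13 ballots, Epsilon on 12. Tau wins 13–12.
Tau vs Alpha: Tau is ranked higher on 1+2+4+6 = 13 ballots, Alpha on 12. Tau wins 13–12.
Epsilon–Alpha: Epsilon 13–12.
Each book drops at least one matchup (Sigma loses to Epsilon; Tau loses to Sigma; Epsilon loses to Tau; Alpha loses to Sigma); the cycle Sigma → Tau → Epsilon → Sigma rules out a Condorcet winner.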